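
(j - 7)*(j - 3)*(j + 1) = j^3 - 9*j^2 + 11*j + 21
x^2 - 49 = (x - 7)*(x + 7)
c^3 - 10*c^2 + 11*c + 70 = (c - 7)*(c - 5)*(c + 2)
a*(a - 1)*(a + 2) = a^3 + a^2 - 2*a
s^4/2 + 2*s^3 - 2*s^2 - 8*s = s*(s/2 + 1)*(s - 2)*(s + 4)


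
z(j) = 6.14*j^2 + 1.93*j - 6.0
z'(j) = 12.28*j + 1.93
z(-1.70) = 8.46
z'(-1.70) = -18.95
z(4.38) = 120.25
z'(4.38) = 55.72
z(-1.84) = 11.24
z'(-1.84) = -20.67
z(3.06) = 57.40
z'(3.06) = 39.51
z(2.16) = 26.82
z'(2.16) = 28.45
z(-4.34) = 101.27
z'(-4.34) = -51.37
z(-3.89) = 79.40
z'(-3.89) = -45.84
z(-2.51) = 27.84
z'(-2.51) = -28.89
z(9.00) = 508.71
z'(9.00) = 112.45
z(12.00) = 901.32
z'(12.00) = 149.29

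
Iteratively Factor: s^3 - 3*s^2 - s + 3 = (s + 1)*(s^2 - 4*s + 3) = (s - 1)*(s + 1)*(s - 3)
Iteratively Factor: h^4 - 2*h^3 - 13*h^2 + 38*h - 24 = (h + 4)*(h^3 - 6*h^2 + 11*h - 6) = (h - 1)*(h + 4)*(h^2 - 5*h + 6) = (h - 2)*(h - 1)*(h + 4)*(h - 3)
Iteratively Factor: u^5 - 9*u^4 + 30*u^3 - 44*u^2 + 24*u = (u - 2)*(u^4 - 7*u^3 + 16*u^2 - 12*u) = (u - 3)*(u - 2)*(u^3 - 4*u^2 + 4*u) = (u - 3)*(u - 2)^2*(u^2 - 2*u) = u*(u - 3)*(u - 2)^2*(u - 2)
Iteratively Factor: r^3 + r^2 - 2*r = (r)*(r^2 + r - 2) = r*(r - 1)*(r + 2)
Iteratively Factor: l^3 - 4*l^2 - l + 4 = (l - 4)*(l^2 - 1) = (l - 4)*(l - 1)*(l + 1)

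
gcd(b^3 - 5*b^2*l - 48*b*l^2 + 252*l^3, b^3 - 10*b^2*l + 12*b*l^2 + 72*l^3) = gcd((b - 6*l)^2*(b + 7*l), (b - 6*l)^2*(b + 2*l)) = b^2 - 12*b*l + 36*l^2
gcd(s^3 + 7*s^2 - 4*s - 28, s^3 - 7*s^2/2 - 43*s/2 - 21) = s + 2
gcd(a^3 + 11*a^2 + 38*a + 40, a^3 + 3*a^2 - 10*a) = a + 5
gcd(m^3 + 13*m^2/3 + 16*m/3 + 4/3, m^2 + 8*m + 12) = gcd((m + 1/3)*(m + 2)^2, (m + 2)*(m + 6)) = m + 2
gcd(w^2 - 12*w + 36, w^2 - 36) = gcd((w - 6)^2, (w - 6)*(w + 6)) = w - 6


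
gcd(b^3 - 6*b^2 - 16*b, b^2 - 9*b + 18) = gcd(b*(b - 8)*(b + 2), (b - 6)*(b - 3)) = 1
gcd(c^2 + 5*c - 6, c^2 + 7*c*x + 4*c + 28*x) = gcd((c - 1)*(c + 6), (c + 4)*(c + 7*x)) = 1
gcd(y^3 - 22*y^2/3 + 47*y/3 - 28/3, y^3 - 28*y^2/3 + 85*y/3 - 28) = y^2 - 19*y/3 + 28/3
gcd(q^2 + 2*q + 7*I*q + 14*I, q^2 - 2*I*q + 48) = 1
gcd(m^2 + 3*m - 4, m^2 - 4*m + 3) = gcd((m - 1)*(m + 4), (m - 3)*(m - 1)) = m - 1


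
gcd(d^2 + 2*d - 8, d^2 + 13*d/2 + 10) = d + 4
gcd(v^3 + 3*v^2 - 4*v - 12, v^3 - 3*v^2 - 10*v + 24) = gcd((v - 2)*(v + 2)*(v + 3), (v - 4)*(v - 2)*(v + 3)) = v^2 + v - 6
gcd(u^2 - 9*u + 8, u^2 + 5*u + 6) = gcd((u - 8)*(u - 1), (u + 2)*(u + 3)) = 1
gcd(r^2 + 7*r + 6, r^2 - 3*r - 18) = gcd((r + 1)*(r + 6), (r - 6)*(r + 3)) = 1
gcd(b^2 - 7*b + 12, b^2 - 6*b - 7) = 1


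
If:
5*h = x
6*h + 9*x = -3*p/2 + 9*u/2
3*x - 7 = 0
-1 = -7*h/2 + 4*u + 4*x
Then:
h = 7/15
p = -2687/120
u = -87/40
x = 7/3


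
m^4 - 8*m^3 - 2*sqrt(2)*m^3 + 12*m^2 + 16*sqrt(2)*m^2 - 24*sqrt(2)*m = m*(m - 6)*(m - 2)*(m - 2*sqrt(2))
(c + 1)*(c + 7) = c^2 + 8*c + 7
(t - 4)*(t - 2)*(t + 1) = t^3 - 5*t^2 + 2*t + 8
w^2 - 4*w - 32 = (w - 8)*(w + 4)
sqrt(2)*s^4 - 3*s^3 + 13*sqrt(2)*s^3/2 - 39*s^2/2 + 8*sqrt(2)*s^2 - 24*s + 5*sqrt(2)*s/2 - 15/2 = (s + 1/2)*(s + 5)*(s - 3*sqrt(2)/2)*(sqrt(2)*s + sqrt(2))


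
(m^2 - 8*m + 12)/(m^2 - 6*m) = (m - 2)/m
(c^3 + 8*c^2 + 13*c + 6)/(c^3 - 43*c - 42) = (c + 1)/(c - 7)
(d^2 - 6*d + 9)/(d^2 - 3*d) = (d - 3)/d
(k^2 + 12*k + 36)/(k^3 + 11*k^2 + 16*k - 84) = (k + 6)/(k^2 + 5*k - 14)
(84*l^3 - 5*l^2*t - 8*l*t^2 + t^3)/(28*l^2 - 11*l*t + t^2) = 3*l + t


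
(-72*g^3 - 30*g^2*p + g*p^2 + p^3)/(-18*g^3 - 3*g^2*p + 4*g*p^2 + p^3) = (-24*g^2 - 2*g*p + p^2)/(-6*g^2 + g*p + p^2)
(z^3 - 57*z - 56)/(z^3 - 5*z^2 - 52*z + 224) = (z + 1)/(z - 4)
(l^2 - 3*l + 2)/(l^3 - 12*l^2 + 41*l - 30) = (l - 2)/(l^2 - 11*l + 30)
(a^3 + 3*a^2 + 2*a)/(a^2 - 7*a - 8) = a*(a + 2)/(a - 8)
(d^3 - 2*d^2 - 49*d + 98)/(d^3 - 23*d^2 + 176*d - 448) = (d^2 + 5*d - 14)/(d^2 - 16*d + 64)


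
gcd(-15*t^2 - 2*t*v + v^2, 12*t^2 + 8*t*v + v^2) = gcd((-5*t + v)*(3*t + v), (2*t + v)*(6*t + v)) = 1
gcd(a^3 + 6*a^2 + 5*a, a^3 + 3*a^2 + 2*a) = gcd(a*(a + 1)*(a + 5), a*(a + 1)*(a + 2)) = a^2 + a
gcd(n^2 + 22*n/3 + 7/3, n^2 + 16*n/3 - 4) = 1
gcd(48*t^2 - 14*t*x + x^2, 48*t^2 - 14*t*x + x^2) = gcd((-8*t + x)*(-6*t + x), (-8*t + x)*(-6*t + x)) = 48*t^2 - 14*t*x + x^2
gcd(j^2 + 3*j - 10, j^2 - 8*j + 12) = j - 2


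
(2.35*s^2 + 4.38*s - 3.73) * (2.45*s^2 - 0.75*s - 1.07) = 5.7575*s^4 + 8.9685*s^3 - 14.938*s^2 - 1.8891*s + 3.9911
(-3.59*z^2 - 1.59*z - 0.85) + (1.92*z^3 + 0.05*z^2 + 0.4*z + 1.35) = 1.92*z^3 - 3.54*z^2 - 1.19*z + 0.5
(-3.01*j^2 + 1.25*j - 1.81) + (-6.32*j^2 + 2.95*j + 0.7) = -9.33*j^2 + 4.2*j - 1.11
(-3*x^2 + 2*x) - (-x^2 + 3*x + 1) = -2*x^2 - x - 1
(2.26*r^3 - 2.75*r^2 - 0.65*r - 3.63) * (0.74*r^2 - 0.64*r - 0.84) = 1.6724*r^5 - 3.4814*r^4 - 0.6194*r^3 + 0.0398000000000002*r^2 + 2.8692*r + 3.0492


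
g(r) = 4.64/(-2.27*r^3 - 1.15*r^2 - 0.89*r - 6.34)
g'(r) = 4.64*(6.81*r^2 + 2.3*r + 0.89)/(-2.27*r^3 - 1.15*r^2 - 0.89*r - 6.34)^2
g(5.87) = -0.01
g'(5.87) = 0.00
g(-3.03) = 0.09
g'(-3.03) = 0.11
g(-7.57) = 0.01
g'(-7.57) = 0.00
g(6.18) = -0.01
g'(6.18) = 0.00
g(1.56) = -0.24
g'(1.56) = 0.27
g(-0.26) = -0.75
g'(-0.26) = 0.09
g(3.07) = -0.05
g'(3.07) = 0.05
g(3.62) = -0.04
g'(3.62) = 0.03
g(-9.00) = 0.00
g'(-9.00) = 0.00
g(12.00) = -0.00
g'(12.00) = 0.00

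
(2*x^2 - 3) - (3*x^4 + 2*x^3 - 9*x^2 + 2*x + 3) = -3*x^4 - 2*x^3 + 11*x^2 - 2*x - 6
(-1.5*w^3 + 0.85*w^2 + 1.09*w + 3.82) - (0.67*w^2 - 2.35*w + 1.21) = -1.5*w^3 + 0.18*w^2 + 3.44*w + 2.61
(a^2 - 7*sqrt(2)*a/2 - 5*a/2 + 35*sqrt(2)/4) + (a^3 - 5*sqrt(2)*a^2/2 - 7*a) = a^3 - 5*sqrt(2)*a^2/2 + a^2 - 19*a/2 - 7*sqrt(2)*a/2 + 35*sqrt(2)/4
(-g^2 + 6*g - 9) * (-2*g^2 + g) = 2*g^4 - 13*g^3 + 24*g^2 - 9*g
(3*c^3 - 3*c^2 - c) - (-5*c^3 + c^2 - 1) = 8*c^3 - 4*c^2 - c + 1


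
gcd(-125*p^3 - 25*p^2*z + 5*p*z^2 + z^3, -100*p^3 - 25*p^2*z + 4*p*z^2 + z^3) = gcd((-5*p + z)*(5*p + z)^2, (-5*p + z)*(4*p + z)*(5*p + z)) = -25*p^2 + z^2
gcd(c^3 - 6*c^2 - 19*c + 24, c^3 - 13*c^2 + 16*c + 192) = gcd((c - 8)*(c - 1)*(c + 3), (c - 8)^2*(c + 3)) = c^2 - 5*c - 24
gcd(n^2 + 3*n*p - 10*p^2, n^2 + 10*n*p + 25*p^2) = n + 5*p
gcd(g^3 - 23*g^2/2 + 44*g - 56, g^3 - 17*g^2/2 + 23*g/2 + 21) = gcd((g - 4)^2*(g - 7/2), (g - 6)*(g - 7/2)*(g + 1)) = g - 7/2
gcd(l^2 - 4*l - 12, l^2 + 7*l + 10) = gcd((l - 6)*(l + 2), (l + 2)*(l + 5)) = l + 2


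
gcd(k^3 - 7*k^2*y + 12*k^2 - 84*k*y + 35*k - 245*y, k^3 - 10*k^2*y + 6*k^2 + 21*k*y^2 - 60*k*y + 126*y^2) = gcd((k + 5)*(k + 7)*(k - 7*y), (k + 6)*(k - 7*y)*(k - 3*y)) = -k + 7*y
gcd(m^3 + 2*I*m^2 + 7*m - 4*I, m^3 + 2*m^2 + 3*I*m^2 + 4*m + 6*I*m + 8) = m^2 + 3*I*m + 4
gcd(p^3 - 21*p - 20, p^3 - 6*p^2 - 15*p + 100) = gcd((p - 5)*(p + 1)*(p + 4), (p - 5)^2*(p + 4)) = p^2 - p - 20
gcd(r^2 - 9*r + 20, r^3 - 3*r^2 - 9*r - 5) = r - 5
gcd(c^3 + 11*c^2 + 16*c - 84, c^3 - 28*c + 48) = c^2 + 4*c - 12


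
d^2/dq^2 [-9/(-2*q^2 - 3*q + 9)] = 18*(-4*q^2 - 6*q + (4*q + 3)^2 + 18)/(2*q^2 + 3*q - 9)^3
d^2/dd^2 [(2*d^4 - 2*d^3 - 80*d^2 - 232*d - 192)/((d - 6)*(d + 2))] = 4*(d^3 - 18*d^2 + 108*d - 360)/(d^3 - 18*d^2 + 108*d - 216)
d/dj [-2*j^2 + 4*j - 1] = 4 - 4*j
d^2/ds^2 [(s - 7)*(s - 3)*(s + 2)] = 6*s - 16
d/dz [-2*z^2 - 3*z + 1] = -4*z - 3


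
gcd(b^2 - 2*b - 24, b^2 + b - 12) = b + 4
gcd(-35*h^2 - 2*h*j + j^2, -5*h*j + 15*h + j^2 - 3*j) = 1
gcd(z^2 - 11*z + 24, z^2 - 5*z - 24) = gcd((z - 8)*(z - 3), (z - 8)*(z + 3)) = z - 8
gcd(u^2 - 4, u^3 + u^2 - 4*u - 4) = u^2 - 4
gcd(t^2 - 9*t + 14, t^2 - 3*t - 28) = t - 7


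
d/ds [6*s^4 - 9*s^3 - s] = 24*s^3 - 27*s^2 - 1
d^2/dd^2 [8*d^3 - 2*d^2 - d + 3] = 48*d - 4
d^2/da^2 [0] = 0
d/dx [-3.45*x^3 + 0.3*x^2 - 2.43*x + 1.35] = -10.35*x^2 + 0.6*x - 2.43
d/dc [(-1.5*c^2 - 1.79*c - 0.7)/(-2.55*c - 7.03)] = (3.825*c^2 + 21.09*c + 10.7987)/(6.5025*c^2 + 35.853*c + 49.4209)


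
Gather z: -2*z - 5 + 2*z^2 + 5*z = 2*z^2 + 3*z - 5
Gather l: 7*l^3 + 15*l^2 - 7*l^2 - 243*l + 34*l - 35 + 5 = 7*l^3 + 8*l^2 - 209*l - 30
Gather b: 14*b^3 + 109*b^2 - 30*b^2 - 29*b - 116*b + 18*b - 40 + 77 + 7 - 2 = 14*b^3 + 79*b^2 - 127*b + 42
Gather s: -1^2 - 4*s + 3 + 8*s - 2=4*s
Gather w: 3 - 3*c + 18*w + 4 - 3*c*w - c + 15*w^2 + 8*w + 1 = -4*c + 15*w^2 + w*(26 - 3*c) + 8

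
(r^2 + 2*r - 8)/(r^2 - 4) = (r + 4)/(r + 2)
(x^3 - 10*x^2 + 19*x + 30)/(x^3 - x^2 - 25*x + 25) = (x^2 - 5*x - 6)/(x^2 + 4*x - 5)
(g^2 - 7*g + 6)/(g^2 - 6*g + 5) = (g - 6)/(g - 5)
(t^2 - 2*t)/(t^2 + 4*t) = (t - 2)/(t + 4)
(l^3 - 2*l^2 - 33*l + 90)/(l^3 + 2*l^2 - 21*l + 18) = (l - 5)/(l - 1)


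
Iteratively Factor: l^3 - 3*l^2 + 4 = (l + 1)*(l^2 - 4*l + 4) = (l - 2)*(l + 1)*(l - 2)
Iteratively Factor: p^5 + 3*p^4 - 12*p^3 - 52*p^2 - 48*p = (p + 2)*(p^4 + p^3 - 14*p^2 - 24*p) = p*(p + 2)*(p^3 + p^2 - 14*p - 24) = p*(p + 2)^2*(p^2 - p - 12) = p*(p + 2)^2*(p + 3)*(p - 4)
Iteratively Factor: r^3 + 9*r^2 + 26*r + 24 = (r + 4)*(r^2 + 5*r + 6) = (r + 2)*(r + 4)*(r + 3)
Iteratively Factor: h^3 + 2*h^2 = (h)*(h^2 + 2*h) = h^2*(h + 2)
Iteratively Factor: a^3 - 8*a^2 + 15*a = (a - 5)*(a^2 - 3*a) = a*(a - 5)*(a - 3)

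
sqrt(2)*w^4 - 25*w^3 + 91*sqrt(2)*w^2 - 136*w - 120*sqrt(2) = (w - 6*sqrt(2))*(w - 5*sqrt(2))*(w - 2*sqrt(2))*(sqrt(2)*w + 1)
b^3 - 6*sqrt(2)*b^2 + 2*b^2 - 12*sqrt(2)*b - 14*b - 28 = (b + 2)*(b - 7*sqrt(2))*(b + sqrt(2))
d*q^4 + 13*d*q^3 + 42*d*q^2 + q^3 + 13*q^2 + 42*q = q*(q + 6)*(q + 7)*(d*q + 1)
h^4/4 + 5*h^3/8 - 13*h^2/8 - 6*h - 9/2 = (h/2 + 1)^2*(h - 3)*(h + 3/2)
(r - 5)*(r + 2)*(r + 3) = r^3 - 19*r - 30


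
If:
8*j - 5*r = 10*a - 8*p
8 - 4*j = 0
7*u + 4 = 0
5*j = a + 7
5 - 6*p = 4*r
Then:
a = 3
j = 2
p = 81/62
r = -22/31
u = -4/7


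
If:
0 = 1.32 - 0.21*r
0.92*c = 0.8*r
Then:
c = 5.47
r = 6.29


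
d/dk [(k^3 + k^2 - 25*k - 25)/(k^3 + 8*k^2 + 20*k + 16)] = (7*k^3 + 76*k^2 + 191*k + 50)/(k^5 + 14*k^4 + 76*k^3 + 200*k^2 + 256*k + 128)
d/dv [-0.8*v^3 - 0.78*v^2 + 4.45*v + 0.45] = -2.4*v^2 - 1.56*v + 4.45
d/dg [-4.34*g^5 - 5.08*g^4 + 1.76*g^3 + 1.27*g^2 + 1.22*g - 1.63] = -21.7*g^4 - 20.32*g^3 + 5.28*g^2 + 2.54*g + 1.22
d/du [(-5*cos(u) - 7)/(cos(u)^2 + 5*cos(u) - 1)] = (5*sin(u)^2 - 14*cos(u) - 45)*sin(u)/(-sin(u)^2 + 5*cos(u))^2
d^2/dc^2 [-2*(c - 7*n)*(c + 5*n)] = -4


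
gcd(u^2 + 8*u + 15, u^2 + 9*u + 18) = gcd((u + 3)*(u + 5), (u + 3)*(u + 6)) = u + 3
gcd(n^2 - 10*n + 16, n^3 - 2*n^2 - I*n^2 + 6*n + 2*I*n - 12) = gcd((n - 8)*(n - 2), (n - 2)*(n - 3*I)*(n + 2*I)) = n - 2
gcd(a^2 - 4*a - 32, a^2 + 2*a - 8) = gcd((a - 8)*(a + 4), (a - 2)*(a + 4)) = a + 4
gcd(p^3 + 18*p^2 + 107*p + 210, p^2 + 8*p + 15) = p + 5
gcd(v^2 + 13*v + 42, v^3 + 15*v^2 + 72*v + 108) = v + 6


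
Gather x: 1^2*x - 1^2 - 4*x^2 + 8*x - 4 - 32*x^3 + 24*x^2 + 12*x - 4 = -32*x^3 + 20*x^2 + 21*x - 9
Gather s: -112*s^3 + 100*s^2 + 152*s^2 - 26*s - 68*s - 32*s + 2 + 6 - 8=-112*s^3 + 252*s^2 - 126*s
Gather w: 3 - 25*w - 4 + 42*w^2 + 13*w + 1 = 42*w^2 - 12*w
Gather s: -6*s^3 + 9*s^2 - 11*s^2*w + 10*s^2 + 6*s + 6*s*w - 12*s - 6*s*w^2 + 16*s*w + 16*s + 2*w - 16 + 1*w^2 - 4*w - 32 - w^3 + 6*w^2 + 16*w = -6*s^3 + s^2*(19 - 11*w) + s*(-6*w^2 + 22*w + 10) - w^3 + 7*w^2 + 14*w - 48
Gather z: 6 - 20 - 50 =-64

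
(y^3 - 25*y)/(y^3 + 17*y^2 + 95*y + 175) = y*(y - 5)/(y^2 + 12*y + 35)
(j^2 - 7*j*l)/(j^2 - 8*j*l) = (j - 7*l)/(j - 8*l)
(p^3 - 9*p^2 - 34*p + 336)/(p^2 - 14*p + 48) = (p^2 - p - 42)/(p - 6)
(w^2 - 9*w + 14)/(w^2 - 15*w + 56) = (w - 2)/(w - 8)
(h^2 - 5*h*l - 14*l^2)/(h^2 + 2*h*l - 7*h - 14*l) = (h - 7*l)/(h - 7)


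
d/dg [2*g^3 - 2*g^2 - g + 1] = 6*g^2 - 4*g - 1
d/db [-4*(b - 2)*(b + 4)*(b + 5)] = -12*b^2 - 56*b - 8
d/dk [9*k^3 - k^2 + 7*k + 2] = 27*k^2 - 2*k + 7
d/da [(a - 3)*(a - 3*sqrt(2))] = 2*a - 3*sqrt(2) - 3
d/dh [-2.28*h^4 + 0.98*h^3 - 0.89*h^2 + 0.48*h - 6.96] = -9.12*h^3 + 2.94*h^2 - 1.78*h + 0.48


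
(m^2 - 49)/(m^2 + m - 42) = (m - 7)/(m - 6)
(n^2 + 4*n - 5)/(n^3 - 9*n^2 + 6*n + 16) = (n^2 + 4*n - 5)/(n^3 - 9*n^2 + 6*n + 16)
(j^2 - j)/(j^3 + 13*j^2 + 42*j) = (j - 1)/(j^2 + 13*j + 42)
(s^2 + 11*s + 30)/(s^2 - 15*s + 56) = (s^2 + 11*s + 30)/(s^2 - 15*s + 56)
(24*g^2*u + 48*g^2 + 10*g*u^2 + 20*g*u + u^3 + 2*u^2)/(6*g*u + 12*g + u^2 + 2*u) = 4*g + u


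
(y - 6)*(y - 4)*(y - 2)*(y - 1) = y^4 - 13*y^3 + 56*y^2 - 92*y + 48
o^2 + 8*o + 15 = (o + 3)*(o + 5)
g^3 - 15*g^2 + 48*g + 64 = (g - 8)^2*(g + 1)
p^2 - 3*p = p*(p - 3)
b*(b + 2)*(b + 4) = b^3 + 6*b^2 + 8*b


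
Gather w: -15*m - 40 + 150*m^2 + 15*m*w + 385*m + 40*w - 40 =150*m^2 + 370*m + w*(15*m + 40) - 80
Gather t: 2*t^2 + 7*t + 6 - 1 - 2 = 2*t^2 + 7*t + 3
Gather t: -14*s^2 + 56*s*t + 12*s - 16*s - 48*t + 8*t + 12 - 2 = -14*s^2 - 4*s + t*(56*s - 40) + 10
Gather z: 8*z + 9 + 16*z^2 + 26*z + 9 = 16*z^2 + 34*z + 18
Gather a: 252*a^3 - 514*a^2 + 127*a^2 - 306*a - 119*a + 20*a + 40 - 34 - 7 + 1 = 252*a^3 - 387*a^2 - 405*a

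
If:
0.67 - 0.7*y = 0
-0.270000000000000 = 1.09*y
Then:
No Solution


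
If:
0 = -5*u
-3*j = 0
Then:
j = 0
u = 0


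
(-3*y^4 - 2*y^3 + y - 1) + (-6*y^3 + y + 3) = -3*y^4 - 8*y^3 + 2*y + 2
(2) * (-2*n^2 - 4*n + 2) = -4*n^2 - 8*n + 4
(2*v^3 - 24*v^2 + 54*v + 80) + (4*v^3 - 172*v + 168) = 6*v^3 - 24*v^2 - 118*v + 248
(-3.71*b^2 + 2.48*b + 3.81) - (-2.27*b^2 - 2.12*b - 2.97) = -1.44*b^2 + 4.6*b + 6.78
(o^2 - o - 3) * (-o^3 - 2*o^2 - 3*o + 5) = -o^5 - o^4 + 2*o^3 + 14*o^2 + 4*o - 15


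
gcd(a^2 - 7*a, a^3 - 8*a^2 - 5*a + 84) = a - 7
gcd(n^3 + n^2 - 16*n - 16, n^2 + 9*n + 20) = n + 4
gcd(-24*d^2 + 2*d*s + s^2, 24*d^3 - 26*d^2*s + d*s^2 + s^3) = -24*d^2 + 2*d*s + s^2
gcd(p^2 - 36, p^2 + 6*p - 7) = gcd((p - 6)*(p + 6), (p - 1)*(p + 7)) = 1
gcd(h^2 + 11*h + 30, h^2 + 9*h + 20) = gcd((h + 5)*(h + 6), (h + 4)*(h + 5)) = h + 5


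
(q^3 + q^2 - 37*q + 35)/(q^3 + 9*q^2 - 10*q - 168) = (q^2 - 6*q + 5)/(q^2 + 2*q - 24)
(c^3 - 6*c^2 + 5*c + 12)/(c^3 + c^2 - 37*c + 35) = (c^3 - 6*c^2 + 5*c + 12)/(c^3 + c^2 - 37*c + 35)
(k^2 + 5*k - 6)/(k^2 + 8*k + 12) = (k - 1)/(k + 2)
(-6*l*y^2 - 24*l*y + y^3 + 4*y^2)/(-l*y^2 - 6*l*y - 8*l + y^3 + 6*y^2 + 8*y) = y*(-6*l + y)/(-l*y - 2*l + y^2 + 2*y)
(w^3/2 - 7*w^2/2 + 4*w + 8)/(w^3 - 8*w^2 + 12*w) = (w^3 - 7*w^2 + 8*w + 16)/(2*w*(w^2 - 8*w + 12))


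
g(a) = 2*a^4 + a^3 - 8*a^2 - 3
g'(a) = 8*a^3 + 3*a^2 - 16*a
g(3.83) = 366.18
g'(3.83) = 432.18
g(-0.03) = -3.01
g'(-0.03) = 0.48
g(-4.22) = 413.66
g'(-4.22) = -480.27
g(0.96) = -7.79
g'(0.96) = -5.52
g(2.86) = 88.77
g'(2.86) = 165.93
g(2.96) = 106.37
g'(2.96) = 186.40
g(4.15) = 523.92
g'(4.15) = 557.05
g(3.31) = 185.69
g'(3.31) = 270.03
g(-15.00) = 96072.00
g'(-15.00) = -26085.00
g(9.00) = 13200.00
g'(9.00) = 5931.00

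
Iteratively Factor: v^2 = (v)*(v)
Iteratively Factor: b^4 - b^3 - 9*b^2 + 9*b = (b)*(b^3 - b^2 - 9*b + 9) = b*(b + 3)*(b^2 - 4*b + 3) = b*(b - 3)*(b + 3)*(b - 1)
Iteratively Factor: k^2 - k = (k - 1)*(k)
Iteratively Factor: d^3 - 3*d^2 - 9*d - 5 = (d - 5)*(d^2 + 2*d + 1) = (d - 5)*(d + 1)*(d + 1)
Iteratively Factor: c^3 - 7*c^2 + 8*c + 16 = (c - 4)*(c^2 - 3*c - 4) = (c - 4)^2*(c + 1)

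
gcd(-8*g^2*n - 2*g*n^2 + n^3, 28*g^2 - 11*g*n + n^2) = 4*g - n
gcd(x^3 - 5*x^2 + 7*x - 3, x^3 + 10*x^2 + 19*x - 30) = x - 1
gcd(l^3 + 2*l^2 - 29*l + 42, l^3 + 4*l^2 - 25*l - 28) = l + 7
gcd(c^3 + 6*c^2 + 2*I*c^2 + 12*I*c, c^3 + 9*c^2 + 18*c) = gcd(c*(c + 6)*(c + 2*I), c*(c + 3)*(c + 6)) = c^2 + 6*c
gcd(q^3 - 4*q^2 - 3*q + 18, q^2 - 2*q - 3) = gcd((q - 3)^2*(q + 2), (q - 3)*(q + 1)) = q - 3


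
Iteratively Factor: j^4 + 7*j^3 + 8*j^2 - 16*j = (j + 4)*(j^3 + 3*j^2 - 4*j) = j*(j + 4)*(j^2 + 3*j - 4) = j*(j + 4)^2*(j - 1)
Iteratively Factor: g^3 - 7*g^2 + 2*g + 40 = (g - 5)*(g^2 - 2*g - 8) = (g - 5)*(g + 2)*(g - 4)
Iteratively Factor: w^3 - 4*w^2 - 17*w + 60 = (w + 4)*(w^2 - 8*w + 15) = (w - 3)*(w + 4)*(w - 5)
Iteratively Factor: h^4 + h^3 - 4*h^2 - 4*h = (h - 2)*(h^3 + 3*h^2 + 2*h) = (h - 2)*(h + 1)*(h^2 + 2*h) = (h - 2)*(h + 1)*(h + 2)*(h)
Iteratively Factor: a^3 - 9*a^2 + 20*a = (a - 4)*(a^2 - 5*a) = (a - 5)*(a - 4)*(a)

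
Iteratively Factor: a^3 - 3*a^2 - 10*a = (a - 5)*(a^2 + 2*a) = a*(a - 5)*(a + 2)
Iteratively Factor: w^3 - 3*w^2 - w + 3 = (w + 1)*(w^2 - 4*w + 3) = (w - 3)*(w + 1)*(w - 1)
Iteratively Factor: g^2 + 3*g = (g)*(g + 3)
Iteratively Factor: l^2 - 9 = (l - 3)*(l + 3)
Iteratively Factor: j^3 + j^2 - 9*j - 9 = (j - 3)*(j^2 + 4*j + 3) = (j - 3)*(j + 3)*(j + 1)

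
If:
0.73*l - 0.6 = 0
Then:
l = 0.82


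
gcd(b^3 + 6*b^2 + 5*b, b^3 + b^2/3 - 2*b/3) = b^2 + b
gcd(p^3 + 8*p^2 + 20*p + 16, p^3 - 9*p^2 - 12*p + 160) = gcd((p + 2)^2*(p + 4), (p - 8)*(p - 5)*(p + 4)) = p + 4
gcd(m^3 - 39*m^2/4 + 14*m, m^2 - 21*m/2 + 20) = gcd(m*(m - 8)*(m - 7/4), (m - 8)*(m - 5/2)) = m - 8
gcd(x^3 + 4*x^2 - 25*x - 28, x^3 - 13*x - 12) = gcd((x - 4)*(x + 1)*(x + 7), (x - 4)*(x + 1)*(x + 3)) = x^2 - 3*x - 4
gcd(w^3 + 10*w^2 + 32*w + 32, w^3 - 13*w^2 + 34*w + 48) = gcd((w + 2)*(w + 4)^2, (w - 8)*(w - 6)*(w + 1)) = 1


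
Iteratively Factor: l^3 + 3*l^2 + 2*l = (l)*(l^2 + 3*l + 2) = l*(l + 2)*(l + 1)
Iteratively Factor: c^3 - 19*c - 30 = (c - 5)*(c^2 + 5*c + 6) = (c - 5)*(c + 2)*(c + 3)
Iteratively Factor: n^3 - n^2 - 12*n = (n - 4)*(n^2 + 3*n) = n*(n - 4)*(n + 3)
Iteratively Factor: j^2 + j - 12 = (j - 3)*(j + 4)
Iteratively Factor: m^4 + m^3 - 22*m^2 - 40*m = (m)*(m^3 + m^2 - 22*m - 40) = m*(m + 2)*(m^2 - m - 20) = m*(m + 2)*(m + 4)*(m - 5)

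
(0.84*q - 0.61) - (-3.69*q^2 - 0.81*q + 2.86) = 3.69*q^2 + 1.65*q - 3.47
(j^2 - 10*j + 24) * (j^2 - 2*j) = j^4 - 12*j^3 + 44*j^2 - 48*j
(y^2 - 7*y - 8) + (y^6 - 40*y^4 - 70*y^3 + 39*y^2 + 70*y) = y^6 - 40*y^4 - 70*y^3 + 40*y^2 + 63*y - 8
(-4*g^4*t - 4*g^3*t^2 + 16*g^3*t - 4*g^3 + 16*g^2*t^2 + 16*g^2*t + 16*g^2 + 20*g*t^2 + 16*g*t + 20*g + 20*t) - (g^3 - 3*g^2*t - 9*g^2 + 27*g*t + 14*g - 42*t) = -4*g^4*t - 4*g^3*t^2 + 16*g^3*t - 5*g^3 + 16*g^2*t^2 + 19*g^2*t + 25*g^2 + 20*g*t^2 - 11*g*t + 6*g + 62*t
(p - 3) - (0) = p - 3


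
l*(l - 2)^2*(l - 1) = l^4 - 5*l^3 + 8*l^2 - 4*l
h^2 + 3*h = h*(h + 3)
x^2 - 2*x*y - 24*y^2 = (x - 6*y)*(x + 4*y)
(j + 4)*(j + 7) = j^2 + 11*j + 28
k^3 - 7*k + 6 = (k - 2)*(k - 1)*(k + 3)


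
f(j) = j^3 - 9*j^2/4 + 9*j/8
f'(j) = 3*j^2 - 9*j/2 + 9/8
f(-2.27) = -25.84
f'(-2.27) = 26.80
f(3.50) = 19.25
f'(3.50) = 22.12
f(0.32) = 0.16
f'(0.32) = -0.01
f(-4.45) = -137.68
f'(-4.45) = 80.56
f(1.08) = -0.15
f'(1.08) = -0.24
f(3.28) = 14.77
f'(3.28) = 18.64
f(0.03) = 0.03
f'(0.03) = 0.99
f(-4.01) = -105.17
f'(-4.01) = 67.41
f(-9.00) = -921.38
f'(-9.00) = 284.62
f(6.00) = 141.75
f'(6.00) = 82.12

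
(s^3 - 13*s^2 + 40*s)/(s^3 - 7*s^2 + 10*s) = (s - 8)/(s - 2)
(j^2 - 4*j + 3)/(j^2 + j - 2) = (j - 3)/(j + 2)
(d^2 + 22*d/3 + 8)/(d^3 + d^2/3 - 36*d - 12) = (3*d + 4)/(3*d^2 - 17*d - 6)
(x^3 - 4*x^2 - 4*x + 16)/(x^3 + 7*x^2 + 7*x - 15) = (x^3 - 4*x^2 - 4*x + 16)/(x^3 + 7*x^2 + 7*x - 15)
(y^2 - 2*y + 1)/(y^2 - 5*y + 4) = (y - 1)/(y - 4)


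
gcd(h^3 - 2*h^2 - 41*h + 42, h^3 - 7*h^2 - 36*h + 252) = h^2 - h - 42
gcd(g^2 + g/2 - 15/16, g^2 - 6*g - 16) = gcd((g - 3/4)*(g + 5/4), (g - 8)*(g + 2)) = 1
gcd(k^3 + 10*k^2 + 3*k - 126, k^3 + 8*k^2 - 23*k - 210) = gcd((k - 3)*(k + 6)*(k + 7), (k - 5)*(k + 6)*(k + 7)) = k^2 + 13*k + 42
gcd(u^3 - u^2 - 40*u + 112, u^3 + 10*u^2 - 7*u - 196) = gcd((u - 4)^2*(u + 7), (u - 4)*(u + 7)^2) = u^2 + 3*u - 28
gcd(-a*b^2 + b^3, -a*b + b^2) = a*b - b^2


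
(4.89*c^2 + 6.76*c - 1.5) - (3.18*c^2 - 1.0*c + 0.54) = 1.71*c^2 + 7.76*c - 2.04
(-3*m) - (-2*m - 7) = 7 - m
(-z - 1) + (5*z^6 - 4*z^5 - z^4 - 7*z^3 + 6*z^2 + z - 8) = 5*z^6 - 4*z^5 - z^4 - 7*z^3 + 6*z^2 - 9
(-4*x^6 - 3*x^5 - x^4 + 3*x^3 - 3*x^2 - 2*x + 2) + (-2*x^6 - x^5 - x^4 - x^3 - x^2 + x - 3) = -6*x^6 - 4*x^5 - 2*x^4 + 2*x^3 - 4*x^2 - x - 1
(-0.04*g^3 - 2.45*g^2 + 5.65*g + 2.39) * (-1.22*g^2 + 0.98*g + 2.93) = 0.0488*g^5 + 2.9498*g^4 - 9.4112*g^3 - 4.5573*g^2 + 18.8967*g + 7.0027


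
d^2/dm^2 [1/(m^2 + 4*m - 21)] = 2*(-m^2 - 4*m + 4*(m + 2)^2 + 21)/(m^2 + 4*m - 21)^3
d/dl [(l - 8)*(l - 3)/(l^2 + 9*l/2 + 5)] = 2*(31*l^2 - 76*l - 326)/(4*l^4 + 36*l^3 + 121*l^2 + 180*l + 100)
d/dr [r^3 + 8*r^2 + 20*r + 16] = 3*r^2 + 16*r + 20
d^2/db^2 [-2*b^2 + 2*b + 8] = -4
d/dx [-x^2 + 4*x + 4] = 4 - 2*x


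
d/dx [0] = 0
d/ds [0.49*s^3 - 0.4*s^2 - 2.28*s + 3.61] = 1.47*s^2 - 0.8*s - 2.28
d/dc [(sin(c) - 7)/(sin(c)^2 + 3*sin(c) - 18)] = (14*sin(c) + cos(c)^2 + 2)*cos(c)/(sin(c)^2 + 3*sin(c) - 18)^2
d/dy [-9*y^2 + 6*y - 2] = 6 - 18*y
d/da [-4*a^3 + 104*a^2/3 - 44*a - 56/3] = -12*a^2 + 208*a/3 - 44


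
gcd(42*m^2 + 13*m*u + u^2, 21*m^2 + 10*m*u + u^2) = 7*m + u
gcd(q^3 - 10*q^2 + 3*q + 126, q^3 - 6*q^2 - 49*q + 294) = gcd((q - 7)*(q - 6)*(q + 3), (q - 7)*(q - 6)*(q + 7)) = q^2 - 13*q + 42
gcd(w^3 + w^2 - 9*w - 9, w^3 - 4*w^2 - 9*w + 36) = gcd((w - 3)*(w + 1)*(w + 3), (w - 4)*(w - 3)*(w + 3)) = w^2 - 9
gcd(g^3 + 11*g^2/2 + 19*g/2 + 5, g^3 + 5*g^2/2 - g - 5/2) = g^2 + 7*g/2 + 5/2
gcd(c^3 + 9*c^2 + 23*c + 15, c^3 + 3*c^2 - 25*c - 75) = c^2 + 8*c + 15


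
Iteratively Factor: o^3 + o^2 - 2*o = (o + 2)*(o^2 - o) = (o - 1)*(o + 2)*(o)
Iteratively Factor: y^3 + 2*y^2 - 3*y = (y + 3)*(y^2 - y) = (y - 1)*(y + 3)*(y)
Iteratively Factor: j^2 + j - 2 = (j - 1)*(j + 2)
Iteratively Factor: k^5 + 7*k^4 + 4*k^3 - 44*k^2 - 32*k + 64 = (k + 2)*(k^4 + 5*k^3 - 6*k^2 - 32*k + 32) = (k - 2)*(k + 2)*(k^3 + 7*k^2 + 8*k - 16) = (k - 2)*(k - 1)*(k + 2)*(k^2 + 8*k + 16) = (k - 2)*(k - 1)*(k + 2)*(k + 4)*(k + 4)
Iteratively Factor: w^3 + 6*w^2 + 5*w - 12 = (w + 4)*(w^2 + 2*w - 3) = (w + 3)*(w + 4)*(w - 1)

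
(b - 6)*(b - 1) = b^2 - 7*b + 6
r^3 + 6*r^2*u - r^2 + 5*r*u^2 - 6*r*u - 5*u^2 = (r - 1)*(r + u)*(r + 5*u)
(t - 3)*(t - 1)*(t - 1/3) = t^3 - 13*t^2/3 + 13*t/3 - 1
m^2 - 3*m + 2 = (m - 2)*(m - 1)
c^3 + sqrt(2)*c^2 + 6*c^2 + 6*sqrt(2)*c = c*(c + 6)*(c + sqrt(2))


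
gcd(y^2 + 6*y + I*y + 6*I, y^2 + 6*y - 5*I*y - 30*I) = y + 6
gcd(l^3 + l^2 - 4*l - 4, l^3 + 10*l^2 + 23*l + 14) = l^2 + 3*l + 2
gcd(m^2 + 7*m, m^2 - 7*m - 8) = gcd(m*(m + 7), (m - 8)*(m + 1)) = 1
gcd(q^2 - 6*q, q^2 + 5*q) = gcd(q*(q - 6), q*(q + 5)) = q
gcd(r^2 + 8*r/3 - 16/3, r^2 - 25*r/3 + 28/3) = r - 4/3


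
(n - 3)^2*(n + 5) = n^3 - n^2 - 21*n + 45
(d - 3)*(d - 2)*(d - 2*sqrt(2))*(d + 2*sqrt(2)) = d^4 - 5*d^3 - 2*d^2 + 40*d - 48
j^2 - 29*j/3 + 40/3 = (j - 8)*(j - 5/3)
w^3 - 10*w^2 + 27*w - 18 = (w - 6)*(w - 3)*(w - 1)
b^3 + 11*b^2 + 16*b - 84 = (b - 2)*(b + 6)*(b + 7)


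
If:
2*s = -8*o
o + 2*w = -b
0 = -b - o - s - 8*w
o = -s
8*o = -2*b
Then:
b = 0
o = 0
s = 0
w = 0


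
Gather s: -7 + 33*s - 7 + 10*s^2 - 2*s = 10*s^2 + 31*s - 14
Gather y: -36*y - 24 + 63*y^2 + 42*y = 63*y^2 + 6*y - 24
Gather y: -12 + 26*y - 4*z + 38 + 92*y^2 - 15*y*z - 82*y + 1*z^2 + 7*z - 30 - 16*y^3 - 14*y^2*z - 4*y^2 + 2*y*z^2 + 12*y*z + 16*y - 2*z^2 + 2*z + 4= -16*y^3 + y^2*(88 - 14*z) + y*(2*z^2 - 3*z - 40) - z^2 + 5*z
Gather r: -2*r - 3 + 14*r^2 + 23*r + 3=14*r^2 + 21*r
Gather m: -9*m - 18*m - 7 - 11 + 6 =-27*m - 12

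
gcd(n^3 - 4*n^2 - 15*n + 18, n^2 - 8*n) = 1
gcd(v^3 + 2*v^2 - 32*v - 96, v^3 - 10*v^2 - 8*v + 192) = v^2 - 2*v - 24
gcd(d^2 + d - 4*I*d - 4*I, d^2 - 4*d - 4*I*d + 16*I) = d - 4*I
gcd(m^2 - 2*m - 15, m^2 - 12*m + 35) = m - 5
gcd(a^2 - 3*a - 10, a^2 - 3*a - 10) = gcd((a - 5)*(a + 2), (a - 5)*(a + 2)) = a^2 - 3*a - 10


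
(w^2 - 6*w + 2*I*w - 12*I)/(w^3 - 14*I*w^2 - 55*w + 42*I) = (w^2 + 2*w*(-3 + I) - 12*I)/(w^3 - 14*I*w^2 - 55*w + 42*I)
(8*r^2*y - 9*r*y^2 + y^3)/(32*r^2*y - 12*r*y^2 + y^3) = (-r + y)/(-4*r + y)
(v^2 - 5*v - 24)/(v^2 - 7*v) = (v^2 - 5*v - 24)/(v*(v - 7))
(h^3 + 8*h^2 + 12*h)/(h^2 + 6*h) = h + 2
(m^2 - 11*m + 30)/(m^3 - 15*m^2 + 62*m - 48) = (m - 5)/(m^2 - 9*m + 8)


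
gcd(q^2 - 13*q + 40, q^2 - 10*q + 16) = q - 8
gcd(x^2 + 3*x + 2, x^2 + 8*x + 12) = x + 2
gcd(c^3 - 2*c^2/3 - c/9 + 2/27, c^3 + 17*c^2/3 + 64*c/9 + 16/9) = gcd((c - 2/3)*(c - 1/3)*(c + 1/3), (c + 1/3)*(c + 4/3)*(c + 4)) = c + 1/3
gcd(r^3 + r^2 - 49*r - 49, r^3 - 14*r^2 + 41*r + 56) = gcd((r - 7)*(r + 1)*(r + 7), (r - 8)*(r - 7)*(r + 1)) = r^2 - 6*r - 7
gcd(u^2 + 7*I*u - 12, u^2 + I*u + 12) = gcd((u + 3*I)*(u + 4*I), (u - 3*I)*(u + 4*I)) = u + 4*I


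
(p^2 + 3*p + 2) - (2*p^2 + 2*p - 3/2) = -p^2 + p + 7/2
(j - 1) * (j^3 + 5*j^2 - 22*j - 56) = j^4 + 4*j^3 - 27*j^2 - 34*j + 56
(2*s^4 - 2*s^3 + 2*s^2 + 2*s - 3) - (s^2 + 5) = 2*s^4 - 2*s^3 + s^2 + 2*s - 8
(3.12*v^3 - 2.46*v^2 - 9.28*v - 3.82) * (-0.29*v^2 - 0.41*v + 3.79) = -0.9048*v^5 - 0.5658*v^4 + 15.5246*v^3 - 4.4108*v^2 - 33.605*v - 14.4778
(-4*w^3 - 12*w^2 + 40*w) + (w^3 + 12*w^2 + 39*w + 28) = -3*w^3 + 79*w + 28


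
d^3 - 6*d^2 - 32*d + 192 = (d - 6)*(d - 4*sqrt(2))*(d + 4*sqrt(2))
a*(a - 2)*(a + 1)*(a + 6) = a^4 + 5*a^3 - 8*a^2 - 12*a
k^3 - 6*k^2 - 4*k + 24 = (k - 6)*(k - 2)*(k + 2)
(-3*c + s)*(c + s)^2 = -3*c^3 - 5*c^2*s - c*s^2 + s^3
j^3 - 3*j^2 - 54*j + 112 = (j - 8)*(j - 2)*(j + 7)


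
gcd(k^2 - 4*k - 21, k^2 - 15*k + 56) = k - 7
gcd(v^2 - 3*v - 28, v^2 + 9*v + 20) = v + 4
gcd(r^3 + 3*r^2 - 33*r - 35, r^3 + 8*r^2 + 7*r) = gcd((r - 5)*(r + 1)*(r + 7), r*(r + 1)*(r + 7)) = r^2 + 8*r + 7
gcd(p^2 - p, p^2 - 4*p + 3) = p - 1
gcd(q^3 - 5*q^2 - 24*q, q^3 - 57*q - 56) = q - 8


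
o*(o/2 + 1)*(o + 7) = o^3/2 + 9*o^2/2 + 7*o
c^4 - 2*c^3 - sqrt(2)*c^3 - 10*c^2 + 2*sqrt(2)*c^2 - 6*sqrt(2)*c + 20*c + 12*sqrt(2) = (c - 2)*(c - 3*sqrt(2))*(c + sqrt(2))^2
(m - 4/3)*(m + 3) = m^2 + 5*m/3 - 4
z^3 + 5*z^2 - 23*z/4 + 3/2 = (z - 1/2)^2*(z + 6)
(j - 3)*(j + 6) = j^2 + 3*j - 18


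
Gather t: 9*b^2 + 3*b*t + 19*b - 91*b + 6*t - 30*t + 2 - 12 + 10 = 9*b^2 - 72*b + t*(3*b - 24)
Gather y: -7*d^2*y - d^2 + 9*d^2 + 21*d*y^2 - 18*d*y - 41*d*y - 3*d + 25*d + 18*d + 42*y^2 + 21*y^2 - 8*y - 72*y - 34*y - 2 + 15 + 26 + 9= 8*d^2 + 40*d + y^2*(21*d + 63) + y*(-7*d^2 - 59*d - 114) + 48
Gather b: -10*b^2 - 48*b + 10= -10*b^2 - 48*b + 10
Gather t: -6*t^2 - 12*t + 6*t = -6*t^2 - 6*t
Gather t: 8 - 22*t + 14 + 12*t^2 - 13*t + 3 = 12*t^2 - 35*t + 25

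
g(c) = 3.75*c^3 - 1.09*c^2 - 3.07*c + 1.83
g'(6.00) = 388.85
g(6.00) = 754.17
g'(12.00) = 1590.77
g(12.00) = 6288.03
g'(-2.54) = 75.05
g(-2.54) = -58.86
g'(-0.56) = 1.68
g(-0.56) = 2.55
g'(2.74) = 75.42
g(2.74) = 62.38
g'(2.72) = 74.23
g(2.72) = 60.88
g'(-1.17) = 14.88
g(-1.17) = -2.08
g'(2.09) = 41.51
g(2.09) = 24.89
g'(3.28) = 110.81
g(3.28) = 112.36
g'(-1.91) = 42.13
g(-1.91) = -22.41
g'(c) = 11.25*c^2 - 2.18*c - 3.07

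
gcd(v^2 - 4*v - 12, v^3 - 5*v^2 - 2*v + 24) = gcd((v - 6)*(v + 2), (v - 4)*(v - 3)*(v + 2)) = v + 2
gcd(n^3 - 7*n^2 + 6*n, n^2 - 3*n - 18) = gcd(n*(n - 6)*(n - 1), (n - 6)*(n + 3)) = n - 6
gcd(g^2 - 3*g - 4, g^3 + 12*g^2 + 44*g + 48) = 1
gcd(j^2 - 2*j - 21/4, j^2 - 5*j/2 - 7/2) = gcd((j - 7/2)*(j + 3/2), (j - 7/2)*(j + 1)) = j - 7/2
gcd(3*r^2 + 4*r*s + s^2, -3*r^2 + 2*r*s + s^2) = 3*r + s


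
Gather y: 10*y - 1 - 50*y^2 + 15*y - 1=-50*y^2 + 25*y - 2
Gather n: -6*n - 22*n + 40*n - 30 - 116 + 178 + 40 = 12*n + 72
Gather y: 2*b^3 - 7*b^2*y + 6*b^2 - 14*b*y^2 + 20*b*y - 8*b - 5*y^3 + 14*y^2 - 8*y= 2*b^3 + 6*b^2 - 8*b - 5*y^3 + y^2*(14 - 14*b) + y*(-7*b^2 + 20*b - 8)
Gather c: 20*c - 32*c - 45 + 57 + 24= 36 - 12*c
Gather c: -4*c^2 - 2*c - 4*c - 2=-4*c^2 - 6*c - 2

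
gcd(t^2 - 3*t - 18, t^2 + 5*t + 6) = t + 3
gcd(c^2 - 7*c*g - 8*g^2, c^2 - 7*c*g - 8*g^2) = c^2 - 7*c*g - 8*g^2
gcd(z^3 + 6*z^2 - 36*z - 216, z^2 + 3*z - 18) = z + 6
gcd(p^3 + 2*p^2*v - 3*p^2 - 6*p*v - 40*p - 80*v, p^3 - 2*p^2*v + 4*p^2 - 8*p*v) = 1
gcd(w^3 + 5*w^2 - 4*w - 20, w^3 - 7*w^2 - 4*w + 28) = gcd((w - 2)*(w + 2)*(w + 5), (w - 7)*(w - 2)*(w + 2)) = w^2 - 4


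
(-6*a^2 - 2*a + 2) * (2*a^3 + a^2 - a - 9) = -12*a^5 - 10*a^4 + 8*a^3 + 58*a^2 + 16*a - 18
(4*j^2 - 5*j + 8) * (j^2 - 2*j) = 4*j^4 - 13*j^3 + 18*j^2 - 16*j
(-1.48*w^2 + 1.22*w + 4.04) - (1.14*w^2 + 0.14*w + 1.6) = -2.62*w^2 + 1.08*w + 2.44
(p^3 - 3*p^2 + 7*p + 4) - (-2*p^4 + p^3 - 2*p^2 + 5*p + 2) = 2*p^4 - p^2 + 2*p + 2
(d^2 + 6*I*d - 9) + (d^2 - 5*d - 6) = 2*d^2 - 5*d + 6*I*d - 15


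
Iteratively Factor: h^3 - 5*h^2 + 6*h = (h)*(h^2 - 5*h + 6) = h*(h - 3)*(h - 2)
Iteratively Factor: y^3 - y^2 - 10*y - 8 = (y + 2)*(y^2 - 3*y - 4) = (y - 4)*(y + 2)*(y + 1)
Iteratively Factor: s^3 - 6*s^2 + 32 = (s - 4)*(s^2 - 2*s - 8) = (s - 4)^2*(s + 2)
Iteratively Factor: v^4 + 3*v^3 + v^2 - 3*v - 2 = (v + 1)*(v^3 + 2*v^2 - v - 2) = (v + 1)*(v + 2)*(v^2 - 1) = (v - 1)*(v + 1)*(v + 2)*(v + 1)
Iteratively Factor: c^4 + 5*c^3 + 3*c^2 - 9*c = (c)*(c^3 + 5*c^2 + 3*c - 9) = c*(c + 3)*(c^2 + 2*c - 3) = c*(c - 1)*(c + 3)*(c + 3)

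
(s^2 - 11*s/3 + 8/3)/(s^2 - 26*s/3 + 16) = (s - 1)/(s - 6)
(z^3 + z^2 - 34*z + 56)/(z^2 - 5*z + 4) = (z^2 + 5*z - 14)/(z - 1)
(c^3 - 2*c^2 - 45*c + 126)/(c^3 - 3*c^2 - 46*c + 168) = (c - 3)/(c - 4)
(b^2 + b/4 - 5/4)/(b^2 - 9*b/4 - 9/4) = (-4*b^2 - b + 5)/(-4*b^2 + 9*b + 9)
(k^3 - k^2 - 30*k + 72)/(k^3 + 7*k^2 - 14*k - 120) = (k - 3)/(k + 5)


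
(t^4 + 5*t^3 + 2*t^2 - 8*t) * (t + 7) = t^5 + 12*t^4 + 37*t^3 + 6*t^2 - 56*t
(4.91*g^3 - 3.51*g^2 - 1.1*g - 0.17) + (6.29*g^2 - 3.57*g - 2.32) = 4.91*g^3 + 2.78*g^2 - 4.67*g - 2.49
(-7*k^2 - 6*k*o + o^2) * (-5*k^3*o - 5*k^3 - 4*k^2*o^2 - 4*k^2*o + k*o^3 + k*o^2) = 35*k^5*o + 35*k^5 + 58*k^4*o^2 + 58*k^4*o + 12*k^3*o^3 + 12*k^3*o^2 - 10*k^2*o^4 - 10*k^2*o^3 + k*o^5 + k*o^4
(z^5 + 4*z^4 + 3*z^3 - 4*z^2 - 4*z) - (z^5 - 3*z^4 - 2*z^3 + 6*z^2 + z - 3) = 7*z^4 + 5*z^3 - 10*z^2 - 5*z + 3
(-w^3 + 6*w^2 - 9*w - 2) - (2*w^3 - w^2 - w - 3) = -3*w^3 + 7*w^2 - 8*w + 1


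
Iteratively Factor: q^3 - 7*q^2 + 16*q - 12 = (q - 3)*(q^2 - 4*q + 4) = (q - 3)*(q - 2)*(q - 2)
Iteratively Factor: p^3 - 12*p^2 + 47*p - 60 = (p - 3)*(p^2 - 9*p + 20) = (p - 4)*(p - 3)*(p - 5)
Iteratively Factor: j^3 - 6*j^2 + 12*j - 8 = (j - 2)*(j^2 - 4*j + 4) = (j - 2)^2*(j - 2)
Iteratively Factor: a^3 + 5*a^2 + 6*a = (a + 2)*(a^2 + 3*a) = (a + 2)*(a + 3)*(a)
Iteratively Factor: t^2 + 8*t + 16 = (t + 4)*(t + 4)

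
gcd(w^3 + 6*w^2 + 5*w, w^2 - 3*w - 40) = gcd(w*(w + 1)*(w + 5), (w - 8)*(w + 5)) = w + 5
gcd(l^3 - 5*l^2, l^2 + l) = l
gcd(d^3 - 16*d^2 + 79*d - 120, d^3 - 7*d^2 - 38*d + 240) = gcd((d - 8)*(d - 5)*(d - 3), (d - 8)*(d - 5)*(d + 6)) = d^2 - 13*d + 40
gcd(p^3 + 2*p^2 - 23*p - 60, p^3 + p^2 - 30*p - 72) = p^2 + 7*p + 12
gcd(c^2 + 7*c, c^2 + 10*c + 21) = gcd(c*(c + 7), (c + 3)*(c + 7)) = c + 7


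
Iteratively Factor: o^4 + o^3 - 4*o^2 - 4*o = (o + 2)*(o^3 - o^2 - 2*o) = o*(o + 2)*(o^2 - o - 2) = o*(o + 1)*(o + 2)*(o - 2)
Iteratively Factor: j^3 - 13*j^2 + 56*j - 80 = (j - 4)*(j^2 - 9*j + 20) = (j - 4)^2*(j - 5)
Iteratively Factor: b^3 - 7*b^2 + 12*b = (b - 3)*(b^2 - 4*b) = b*(b - 3)*(b - 4)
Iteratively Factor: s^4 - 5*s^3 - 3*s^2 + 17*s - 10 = (s - 5)*(s^3 - 3*s + 2) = (s - 5)*(s + 2)*(s^2 - 2*s + 1) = (s - 5)*(s - 1)*(s + 2)*(s - 1)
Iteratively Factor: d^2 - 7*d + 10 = (d - 5)*(d - 2)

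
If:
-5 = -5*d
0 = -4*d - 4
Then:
No Solution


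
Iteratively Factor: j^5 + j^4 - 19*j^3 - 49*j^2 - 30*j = (j + 3)*(j^4 - 2*j^3 - 13*j^2 - 10*j) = (j + 1)*(j + 3)*(j^3 - 3*j^2 - 10*j) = (j - 5)*(j + 1)*(j + 3)*(j^2 + 2*j) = (j - 5)*(j + 1)*(j + 2)*(j + 3)*(j)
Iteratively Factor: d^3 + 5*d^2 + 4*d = (d + 4)*(d^2 + d) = d*(d + 4)*(d + 1)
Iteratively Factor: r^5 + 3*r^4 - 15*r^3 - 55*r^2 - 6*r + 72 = (r + 3)*(r^4 - 15*r^2 - 10*r + 24) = (r + 2)*(r + 3)*(r^3 - 2*r^2 - 11*r + 12) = (r + 2)*(r + 3)^2*(r^2 - 5*r + 4) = (r - 1)*(r + 2)*(r + 3)^2*(r - 4)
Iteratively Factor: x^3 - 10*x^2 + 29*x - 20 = (x - 4)*(x^2 - 6*x + 5) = (x - 5)*(x - 4)*(x - 1)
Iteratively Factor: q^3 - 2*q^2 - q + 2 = (q - 1)*(q^2 - q - 2) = (q - 2)*(q - 1)*(q + 1)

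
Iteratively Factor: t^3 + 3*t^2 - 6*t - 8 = (t - 2)*(t^2 + 5*t + 4) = (t - 2)*(t + 1)*(t + 4)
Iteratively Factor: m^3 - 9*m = (m)*(m^2 - 9) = m*(m + 3)*(m - 3)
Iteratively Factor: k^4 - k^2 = (k - 1)*(k^3 + k^2) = k*(k - 1)*(k^2 + k) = k*(k - 1)*(k + 1)*(k)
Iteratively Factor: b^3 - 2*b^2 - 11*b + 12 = (b - 1)*(b^2 - b - 12) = (b - 4)*(b - 1)*(b + 3)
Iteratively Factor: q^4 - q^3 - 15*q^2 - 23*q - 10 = (q + 2)*(q^3 - 3*q^2 - 9*q - 5) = (q + 1)*(q + 2)*(q^2 - 4*q - 5) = (q - 5)*(q + 1)*(q + 2)*(q + 1)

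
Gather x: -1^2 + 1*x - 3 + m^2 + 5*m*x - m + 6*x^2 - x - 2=m^2 + 5*m*x - m + 6*x^2 - 6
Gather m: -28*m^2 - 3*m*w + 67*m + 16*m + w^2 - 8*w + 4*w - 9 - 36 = -28*m^2 + m*(83 - 3*w) + w^2 - 4*w - 45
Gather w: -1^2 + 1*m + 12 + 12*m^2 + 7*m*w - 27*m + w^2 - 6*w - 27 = 12*m^2 - 26*m + w^2 + w*(7*m - 6) - 16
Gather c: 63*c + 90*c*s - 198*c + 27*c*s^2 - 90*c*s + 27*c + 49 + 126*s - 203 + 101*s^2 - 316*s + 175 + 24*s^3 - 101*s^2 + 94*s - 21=c*(27*s^2 - 108) + 24*s^3 - 96*s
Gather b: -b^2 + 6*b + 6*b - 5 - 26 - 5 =-b^2 + 12*b - 36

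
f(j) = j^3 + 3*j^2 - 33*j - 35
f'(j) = 3*j^2 + 6*j - 33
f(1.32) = -71.03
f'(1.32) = -19.85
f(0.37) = -46.75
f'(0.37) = -30.37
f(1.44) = -73.31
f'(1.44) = -18.14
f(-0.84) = -5.76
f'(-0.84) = -35.92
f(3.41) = -72.99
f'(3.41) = 22.34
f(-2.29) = 44.29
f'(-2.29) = -31.01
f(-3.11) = 66.57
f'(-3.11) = -22.64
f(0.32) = -45.22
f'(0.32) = -30.77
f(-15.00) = -2240.00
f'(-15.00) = 552.00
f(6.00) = 91.00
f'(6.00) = 111.00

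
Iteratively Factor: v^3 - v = (v + 1)*(v^2 - v) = v*(v + 1)*(v - 1)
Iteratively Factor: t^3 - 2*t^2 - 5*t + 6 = (t - 3)*(t^2 + t - 2) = (t - 3)*(t - 1)*(t + 2)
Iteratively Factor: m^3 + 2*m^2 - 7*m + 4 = (m - 1)*(m^2 + 3*m - 4) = (m - 1)^2*(m + 4)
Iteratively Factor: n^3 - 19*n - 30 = (n - 5)*(n^2 + 5*n + 6) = (n - 5)*(n + 2)*(n + 3)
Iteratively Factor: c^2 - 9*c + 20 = (c - 4)*(c - 5)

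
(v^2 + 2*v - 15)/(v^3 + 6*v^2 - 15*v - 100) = (v - 3)/(v^2 + v - 20)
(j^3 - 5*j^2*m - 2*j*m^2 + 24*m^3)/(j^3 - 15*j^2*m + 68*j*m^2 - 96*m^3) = (j + 2*m)/(j - 8*m)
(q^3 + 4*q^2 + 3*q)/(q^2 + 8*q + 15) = q*(q + 1)/(q + 5)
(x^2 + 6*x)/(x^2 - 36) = x/(x - 6)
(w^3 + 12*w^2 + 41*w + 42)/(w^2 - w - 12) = (w^2 + 9*w + 14)/(w - 4)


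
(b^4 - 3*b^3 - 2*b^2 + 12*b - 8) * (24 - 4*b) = -4*b^5 + 36*b^4 - 64*b^3 - 96*b^2 + 320*b - 192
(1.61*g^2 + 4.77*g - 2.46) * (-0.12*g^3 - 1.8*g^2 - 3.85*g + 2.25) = -0.1932*g^5 - 3.4704*g^4 - 14.4893*g^3 - 10.314*g^2 + 20.2035*g - 5.535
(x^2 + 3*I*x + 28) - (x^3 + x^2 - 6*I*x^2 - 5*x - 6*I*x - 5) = -x^3 + 6*I*x^2 + 5*x + 9*I*x + 33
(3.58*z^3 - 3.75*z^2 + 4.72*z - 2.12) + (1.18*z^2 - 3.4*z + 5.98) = 3.58*z^3 - 2.57*z^2 + 1.32*z + 3.86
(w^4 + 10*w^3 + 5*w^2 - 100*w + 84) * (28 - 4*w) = -4*w^5 - 12*w^4 + 260*w^3 + 540*w^2 - 3136*w + 2352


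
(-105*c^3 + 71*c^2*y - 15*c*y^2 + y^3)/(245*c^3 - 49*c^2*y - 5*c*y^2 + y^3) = (-3*c + y)/(7*c + y)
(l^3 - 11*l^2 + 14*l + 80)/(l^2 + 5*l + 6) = (l^2 - 13*l + 40)/(l + 3)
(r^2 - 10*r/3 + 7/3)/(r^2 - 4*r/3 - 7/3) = (r - 1)/(r + 1)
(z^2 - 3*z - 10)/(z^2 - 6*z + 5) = (z + 2)/(z - 1)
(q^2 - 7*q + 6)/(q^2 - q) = (q - 6)/q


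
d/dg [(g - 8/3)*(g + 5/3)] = 2*g - 1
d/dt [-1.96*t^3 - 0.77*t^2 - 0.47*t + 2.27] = -5.88*t^2 - 1.54*t - 0.47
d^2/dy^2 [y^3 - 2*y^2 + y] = 6*y - 4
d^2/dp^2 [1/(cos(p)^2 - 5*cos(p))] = (-(1 - cos(2*p))^2 - 75*cos(p)/4 - 27*cos(2*p)/2 + 15*cos(3*p)/4 + 81/2)/((cos(p) - 5)^3*cos(p)^3)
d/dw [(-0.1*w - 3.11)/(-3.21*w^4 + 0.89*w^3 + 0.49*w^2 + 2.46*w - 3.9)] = (-0.963*w^4 - 39.7544*w^3 + 8.3527*w^2 + 3.0478*w + 8.0406)/(10.3041*w^8 - 5.7138*w^7 - 2.3537*w^6 - 14.921*w^5 + 29.6569*w^4 - 4.5312*w^3 + 2.2296*w^2 - 19.188*w + 15.21)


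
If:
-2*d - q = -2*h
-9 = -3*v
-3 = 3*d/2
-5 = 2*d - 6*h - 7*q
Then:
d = -2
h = -27/20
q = 13/10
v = 3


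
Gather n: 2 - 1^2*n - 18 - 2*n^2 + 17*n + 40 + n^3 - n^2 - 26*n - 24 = n^3 - 3*n^2 - 10*n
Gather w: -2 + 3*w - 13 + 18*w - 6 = 21*w - 21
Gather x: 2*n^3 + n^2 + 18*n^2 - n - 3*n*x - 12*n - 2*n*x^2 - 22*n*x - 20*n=2*n^3 + 19*n^2 - 2*n*x^2 - 25*n*x - 33*n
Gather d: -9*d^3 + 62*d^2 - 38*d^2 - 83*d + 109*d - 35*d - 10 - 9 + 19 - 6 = -9*d^3 + 24*d^2 - 9*d - 6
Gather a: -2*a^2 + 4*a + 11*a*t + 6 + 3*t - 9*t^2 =-2*a^2 + a*(11*t + 4) - 9*t^2 + 3*t + 6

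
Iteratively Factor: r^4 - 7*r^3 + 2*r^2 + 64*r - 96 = (r - 2)*(r^3 - 5*r^2 - 8*r + 48) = (r - 2)*(r + 3)*(r^2 - 8*r + 16) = (r - 4)*(r - 2)*(r + 3)*(r - 4)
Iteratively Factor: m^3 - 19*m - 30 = (m - 5)*(m^2 + 5*m + 6) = (m - 5)*(m + 2)*(m + 3)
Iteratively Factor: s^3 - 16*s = (s + 4)*(s^2 - 4*s) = (s - 4)*(s + 4)*(s)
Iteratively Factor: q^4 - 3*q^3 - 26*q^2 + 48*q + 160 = (q - 5)*(q^3 + 2*q^2 - 16*q - 32) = (q - 5)*(q + 4)*(q^2 - 2*q - 8) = (q - 5)*(q + 2)*(q + 4)*(q - 4)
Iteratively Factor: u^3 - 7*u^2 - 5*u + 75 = (u + 3)*(u^2 - 10*u + 25) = (u - 5)*(u + 3)*(u - 5)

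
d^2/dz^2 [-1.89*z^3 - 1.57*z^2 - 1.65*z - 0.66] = -11.34*z - 3.14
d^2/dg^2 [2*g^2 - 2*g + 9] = 4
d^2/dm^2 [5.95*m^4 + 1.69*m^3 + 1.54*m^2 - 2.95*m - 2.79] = 71.4*m^2 + 10.14*m + 3.08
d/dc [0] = 0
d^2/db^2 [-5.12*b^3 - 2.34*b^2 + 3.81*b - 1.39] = -30.72*b - 4.68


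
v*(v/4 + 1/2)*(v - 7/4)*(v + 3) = v^4/4 + 13*v^3/16 - 11*v^2/16 - 21*v/8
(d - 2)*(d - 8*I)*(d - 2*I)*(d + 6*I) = d^4 - 2*d^3 - 4*I*d^3 + 44*d^2 + 8*I*d^2 - 88*d - 96*I*d + 192*I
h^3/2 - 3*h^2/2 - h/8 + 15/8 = (h/2 + 1/2)*(h - 5/2)*(h - 3/2)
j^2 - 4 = (j - 2)*(j + 2)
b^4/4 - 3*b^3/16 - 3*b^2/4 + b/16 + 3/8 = (b/4 + 1/4)*(b - 2)*(b - 3/4)*(b + 1)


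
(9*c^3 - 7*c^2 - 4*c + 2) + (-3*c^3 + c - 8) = 6*c^3 - 7*c^2 - 3*c - 6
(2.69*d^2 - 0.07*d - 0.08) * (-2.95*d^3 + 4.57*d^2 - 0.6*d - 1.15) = -7.9355*d^5 + 12.4998*d^4 - 1.6979*d^3 - 3.4171*d^2 + 0.1285*d + 0.092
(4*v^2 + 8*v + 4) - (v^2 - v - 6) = 3*v^2 + 9*v + 10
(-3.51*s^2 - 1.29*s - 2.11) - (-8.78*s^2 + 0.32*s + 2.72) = 5.27*s^2 - 1.61*s - 4.83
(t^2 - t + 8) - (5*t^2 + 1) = -4*t^2 - t + 7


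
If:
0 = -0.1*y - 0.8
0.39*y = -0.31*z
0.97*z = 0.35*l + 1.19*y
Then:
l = 55.09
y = -8.00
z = 10.06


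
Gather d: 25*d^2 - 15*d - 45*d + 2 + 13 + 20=25*d^2 - 60*d + 35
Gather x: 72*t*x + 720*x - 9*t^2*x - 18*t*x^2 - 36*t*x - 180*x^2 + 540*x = x^2*(-18*t - 180) + x*(-9*t^2 + 36*t + 1260)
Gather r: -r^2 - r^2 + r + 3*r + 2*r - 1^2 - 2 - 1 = -2*r^2 + 6*r - 4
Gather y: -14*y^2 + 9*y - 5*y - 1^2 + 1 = -14*y^2 + 4*y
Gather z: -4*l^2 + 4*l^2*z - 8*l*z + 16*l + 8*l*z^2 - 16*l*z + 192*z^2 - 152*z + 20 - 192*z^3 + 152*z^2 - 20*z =-4*l^2 + 16*l - 192*z^3 + z^2*(8*l + 344) + z*(4*l^2 - 24*l - 172) + 20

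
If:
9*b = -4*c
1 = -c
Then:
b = 4/9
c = -1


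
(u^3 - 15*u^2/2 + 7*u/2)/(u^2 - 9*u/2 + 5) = u*(2*u^2 - 15*u + 7)/(2*u^2 - 9*u + 10)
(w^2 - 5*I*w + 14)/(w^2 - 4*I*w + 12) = (w - 7*I)/(w - 6*I)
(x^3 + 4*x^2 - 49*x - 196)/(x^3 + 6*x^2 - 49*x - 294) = (x + 4)/(x + 6)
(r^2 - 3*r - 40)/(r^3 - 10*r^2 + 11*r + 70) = (r^2 - 3*r - 40)/(r^3 - 10*r^2 + 11*r + 70)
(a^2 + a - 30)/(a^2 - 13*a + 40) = (a + 6)/(a - 8)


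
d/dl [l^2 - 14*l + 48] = 2*l - 14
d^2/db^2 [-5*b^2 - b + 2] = -10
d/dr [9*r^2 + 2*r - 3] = 18*r + 2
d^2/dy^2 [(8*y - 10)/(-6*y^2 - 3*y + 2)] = 36*(-(4*y - 5)*(4*y + 1)^2 + 2*(4*y - 1)*(6*y^2 + 3*y - 2))/(6*y^2 + 3*y - 2)^3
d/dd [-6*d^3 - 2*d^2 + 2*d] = -18*d^2 - 4*d + 2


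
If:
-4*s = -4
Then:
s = 1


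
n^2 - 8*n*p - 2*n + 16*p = (n - 2)*(n - 8*p)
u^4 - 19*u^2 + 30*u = u*(u - 3)*(u - 2)*(u + 5)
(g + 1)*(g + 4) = g^2 + 5*g + 4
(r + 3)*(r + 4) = r^2 + 7*r + 12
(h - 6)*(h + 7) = h^2 + h - 42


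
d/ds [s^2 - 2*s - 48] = 2*s - 2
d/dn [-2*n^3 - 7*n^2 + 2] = 2*n*(-3*n - 7)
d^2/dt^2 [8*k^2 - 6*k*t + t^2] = 2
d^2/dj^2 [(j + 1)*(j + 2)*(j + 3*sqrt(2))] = 6*j + 6 + 6*sqrt(2)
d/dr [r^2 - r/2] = 2*r - 1/2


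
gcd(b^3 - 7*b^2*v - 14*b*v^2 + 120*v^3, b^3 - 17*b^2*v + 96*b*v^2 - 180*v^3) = b^2 - 11*b*v + 30*v^2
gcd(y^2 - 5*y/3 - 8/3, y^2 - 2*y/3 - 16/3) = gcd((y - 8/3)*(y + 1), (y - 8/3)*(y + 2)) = y - 8/3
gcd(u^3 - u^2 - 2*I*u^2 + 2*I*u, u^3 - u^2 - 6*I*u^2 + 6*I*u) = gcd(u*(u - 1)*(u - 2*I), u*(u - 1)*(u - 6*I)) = u^2 - u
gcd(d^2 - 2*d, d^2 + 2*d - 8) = d - 2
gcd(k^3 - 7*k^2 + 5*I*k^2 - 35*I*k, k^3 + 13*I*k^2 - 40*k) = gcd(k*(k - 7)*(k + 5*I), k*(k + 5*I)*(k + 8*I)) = k^2 + 5*I*k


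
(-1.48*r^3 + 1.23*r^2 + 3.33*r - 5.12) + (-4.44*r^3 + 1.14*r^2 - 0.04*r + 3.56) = -5.92*r^3 + 2.37*r^2 + 3.29*r - 1.56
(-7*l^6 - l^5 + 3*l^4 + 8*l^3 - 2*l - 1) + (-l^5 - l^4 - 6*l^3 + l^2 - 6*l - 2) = -7*l^6 - 2*l^5 + 2*l^4 + 2*l^3 + l^2 - 8*l - 3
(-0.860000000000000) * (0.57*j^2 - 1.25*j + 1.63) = -0.4902*j^2 + 1.075*j - 1.4018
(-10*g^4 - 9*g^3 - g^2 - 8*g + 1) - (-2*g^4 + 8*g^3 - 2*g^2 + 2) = -8*g^4 - 17*g^3 + g^2 - 8*g - 1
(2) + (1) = 3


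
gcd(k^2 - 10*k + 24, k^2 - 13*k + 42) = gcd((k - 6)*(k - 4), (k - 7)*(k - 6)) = k - 6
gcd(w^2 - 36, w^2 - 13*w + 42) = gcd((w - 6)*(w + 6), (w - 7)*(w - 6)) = w - 6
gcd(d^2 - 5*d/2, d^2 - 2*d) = d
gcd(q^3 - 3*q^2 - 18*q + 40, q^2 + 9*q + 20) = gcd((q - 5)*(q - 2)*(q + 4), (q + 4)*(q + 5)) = q + 4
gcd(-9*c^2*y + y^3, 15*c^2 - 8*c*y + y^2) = -3*c + y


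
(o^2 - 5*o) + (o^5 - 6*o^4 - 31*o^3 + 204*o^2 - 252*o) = o^5 - 6*o^4 - 31*o^3 + 205*o^2 - 257*o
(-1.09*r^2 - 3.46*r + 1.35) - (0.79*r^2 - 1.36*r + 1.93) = -1.88*r^2 - 2.1*r - 0.58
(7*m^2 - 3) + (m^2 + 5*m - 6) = 8*m^2 + 5*m - 9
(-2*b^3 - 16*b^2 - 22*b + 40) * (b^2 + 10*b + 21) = -2*b^5 - 36*b^4 - 224*b^3 - 516*b^2 - 62*b + 840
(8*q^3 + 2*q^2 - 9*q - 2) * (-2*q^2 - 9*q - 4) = -16*q^5 - 76*q^4 - 32*q^3 + 77*q^2 + 54*q + 8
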